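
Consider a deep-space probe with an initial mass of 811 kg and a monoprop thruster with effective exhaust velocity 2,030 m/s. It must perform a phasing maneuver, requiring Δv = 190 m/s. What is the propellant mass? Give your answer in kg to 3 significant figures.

propellant mass ≈ 72.5 kg

m₀/m_f = exp(Δv / v_e) = exp(190 / 2030.0) = exp(0.0936) = 1.0981.
m_f = 811 / 1.0981 = 738.548 kg, so propellant = m₀ − m_f = 811 − 738.548 = 72.452 kg.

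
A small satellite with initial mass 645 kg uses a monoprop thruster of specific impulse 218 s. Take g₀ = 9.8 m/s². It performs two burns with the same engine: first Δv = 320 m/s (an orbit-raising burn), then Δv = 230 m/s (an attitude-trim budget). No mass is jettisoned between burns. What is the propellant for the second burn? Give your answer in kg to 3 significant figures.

propellant for the second burn ≈ 56.7 kg

v_e = Isp · g₀ = 218 × 9.8 = 2136.4 m/s.
After the first burn: m = 645 × exp(−320/2136.4) = 645 × 0.86089 = 555.274 kg.
After the second burn: m = 555.274 × exp(−230/2136.4) = 555.274 × 0.89793 = 498.597 kg.
Second-burn propellant = 555.274 − 498.597 = 56.677 kg.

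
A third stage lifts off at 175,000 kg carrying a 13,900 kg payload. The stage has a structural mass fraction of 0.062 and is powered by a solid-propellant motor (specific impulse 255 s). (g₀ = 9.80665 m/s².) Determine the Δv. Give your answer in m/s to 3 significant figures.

Stage wet mass = m₀ − payload = 175,000 − 13,900 = 161,100 kg.
Stage dry mass = ε × stage wet mass = 0.062 × 161,100 = 9,988.2 kg.
Burnout mass m_f = stage dry + payload = 9,988.2 + 13,900 = 23,888.2 kg.
v_e = Isp · g₀ = 255 × 9.80665 = 2500.7 m/s.
From the ideal rocket equation, Δv = v_e · ln(175,000/23,888.2) = 2500.7 × ln(7.326) = 2500.7 × 1.9914 ≈ 4980 m/s.

Δv ≈ 4980 m/s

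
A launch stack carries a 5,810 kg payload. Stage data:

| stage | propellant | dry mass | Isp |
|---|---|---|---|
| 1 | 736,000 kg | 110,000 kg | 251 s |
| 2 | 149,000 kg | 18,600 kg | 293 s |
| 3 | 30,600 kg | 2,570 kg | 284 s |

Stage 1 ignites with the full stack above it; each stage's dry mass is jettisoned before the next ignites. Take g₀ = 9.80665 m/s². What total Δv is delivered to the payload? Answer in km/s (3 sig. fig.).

Ignition mass of stage 1 = 736,000+110,000 + 149,000+18,600 + 30,600+2,570 + 5,810 = 1,052,580 kg.
Stage 1: m₀ = 1,052,580 kg, m_f = 1,052,580 − 736,000 = 316,580 kg; Δv = 251×9.80665×ln(3.325) = 2461.5×1.2014 ≈ 2957 m/s.
Stage 2: m₀ = 206,580 kg, m_f = 206,580 − 149,000 = 57,580 kg; Δv = 293×9.80665×ln(3.588) = 2873.3×1.2775 ≈ 3671 m/s.
Stage 3: m₀ = 38,980 kg, m_f = 38,980 − 30,600 = 8,380 kg; Δv = 284×9.80665×ln(4.652) = 2785.1×1.5372 ≈ 4281 m/s.
Total Δv = 2957 + 3671 + 4281 = 10909 m/s.

Δv ≈ 10.9 km/s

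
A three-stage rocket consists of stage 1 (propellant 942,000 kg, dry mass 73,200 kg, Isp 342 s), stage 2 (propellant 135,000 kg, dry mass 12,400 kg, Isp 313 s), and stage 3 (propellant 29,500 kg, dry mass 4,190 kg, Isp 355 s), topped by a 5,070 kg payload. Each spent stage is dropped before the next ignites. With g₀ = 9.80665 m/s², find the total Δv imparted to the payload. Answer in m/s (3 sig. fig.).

Δv ≈ 14100 m/s

Ignition mass of stage 1 = 942,000+73,200 + 135,000+12,400 + 29,500+4,190 + 5,070 = 1,201,360 kg.
Stage 1: m₀ = 1,201,360 kg, m_f = 1,201,360 − 942,000 = 259,360 kg; Δv = 342×9.80665×ln(4.632) = 3353.9×1.5330 ≈ 5141 m/s.
Stage 2: m₀ = 186,160 kg, m_f = 186,160 − 135,000 = 51,160 kg; Δv = 313×9.80665×ln(3.639) = 3069.5×1.2916 ≈ 3965 m/s.
Stage 3: m₀ = 38,760 kg, m_f = 38,760 − 29,500 = 9,260 kg; Δv = 355×9.80665×ln(4.186) = 3481.4×1.4317 ≈ 4984 m/s.
Total Δv = 5141 + 3965 + 4984 = 14090 m/s.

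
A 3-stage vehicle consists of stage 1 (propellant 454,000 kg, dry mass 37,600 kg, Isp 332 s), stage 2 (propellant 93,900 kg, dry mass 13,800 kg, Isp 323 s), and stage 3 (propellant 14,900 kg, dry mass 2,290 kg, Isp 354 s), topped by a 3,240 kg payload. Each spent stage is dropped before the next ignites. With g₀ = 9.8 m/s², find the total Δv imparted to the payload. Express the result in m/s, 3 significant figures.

Δv ≈ 13000 m/s

Ignition mass of stage 1 = 454,000+37,600 + 93,900+13,800 + 14,900+2,290 + 3,240 = 619,730 kg.
Stage 1: m₀ = 619,730 kg, m_f = 619,730 − 454,000 = 165,730 kg; Δv = 332×9.8×ln(3.739) = 3253.6×1.3189 ≈ 4291 m/s.
Stage 2: m₀ = 128,130 kg, m_f = 128,130 − 93,900 = 34,230 kg; Δv = 323×9.8×ln(3.743) = 3165.4×1.3199 ≈ 4178 m/s.
Stage 3: m₀ = 20,430 kg, m_f = 20,430 − 14,900 = 5,530 kg; Δv = 354×9.8×ln(3.694) = 3469.2×1.3068 ≈ 4534 m/s.
Total Δv = 4291 + 4178 + 4534 = 13003 m/s.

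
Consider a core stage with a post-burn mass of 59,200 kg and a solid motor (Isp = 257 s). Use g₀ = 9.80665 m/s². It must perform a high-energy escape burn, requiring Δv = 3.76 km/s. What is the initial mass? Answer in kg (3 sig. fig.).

initial mass ≈ 263000 kg

v_e = Isp · g₀ = 257 × 9.80665 = 2520.3 m/s.
m₀/m_f = exp(Δv / v_e) = exp(3760 / 2520.3) = exp(1.4919) = 4.4454.
m₀ = m_f × 4.4454 = 59,200 × 4.4454 = 263,168 kg.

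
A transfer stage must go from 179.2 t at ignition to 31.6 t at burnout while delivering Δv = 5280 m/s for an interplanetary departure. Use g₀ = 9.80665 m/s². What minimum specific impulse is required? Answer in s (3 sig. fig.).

ln(m₀/m_f) = ln(179200/31600) = ln(5.671) = 1.7353.
v_e = Δv / ln(m₀/m_f) = 5280 / 1.7353 = 3042.6 m/s.
Isp = v_e / g₀ = 3042.6 / 9.80665 = 310.3 s.

Isp ≈ 310 s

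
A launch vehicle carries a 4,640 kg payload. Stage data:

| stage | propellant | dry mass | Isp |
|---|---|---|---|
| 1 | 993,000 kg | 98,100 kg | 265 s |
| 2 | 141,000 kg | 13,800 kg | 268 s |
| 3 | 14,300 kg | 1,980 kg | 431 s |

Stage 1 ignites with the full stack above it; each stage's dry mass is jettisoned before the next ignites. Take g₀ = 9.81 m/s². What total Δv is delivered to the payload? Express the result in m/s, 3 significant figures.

Δv ≈ 13100 m/s

Ignition mass of stage 1 = 993,000+98,100 + 141,000+13,800 + 14,300+1,980 + 4,640 = 1,266,820 kg.
Stage 1: m₀ = 1,266,820 kg, m_f = 1,266,820 − 993,000 = 273,820 kg; Δv = 265×9.81×ln(4.626) = 2599.7×1.5318 ≈ 3982 m/s.
Stage 2: m₀ = 175,720 kg, m_f = 175,720 − 141,000 = 34,720 kg; Δv = 268×9.81×ln(5.061) = 2629.1×1.6216 ≈ 4263 m/s.
Stage 3: m₀ = 20,920 kg, m_f = 20,920 − 14,300 = 6,620 kg; Δv = 431×9.81×ln(3.16) = 4228.1×1.1506 ≈ 4865 m/s.
Total Δv = 3982 + 4263 + 4865 = 13110 m/s.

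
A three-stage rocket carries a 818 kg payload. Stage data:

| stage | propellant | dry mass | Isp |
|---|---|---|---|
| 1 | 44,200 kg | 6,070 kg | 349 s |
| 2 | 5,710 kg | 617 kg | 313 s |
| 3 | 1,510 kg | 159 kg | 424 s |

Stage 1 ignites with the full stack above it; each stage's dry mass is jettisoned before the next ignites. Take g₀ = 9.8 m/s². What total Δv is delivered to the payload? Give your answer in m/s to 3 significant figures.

Ignition mass of stage 1 = 44,200+6,070 + 5,710+617 + 1,510+159 + 818 = 59,084 kg.
Stage 1: m₀ = 59,084 kg, m_f = 59,084 − 44,200 = 14,884 kg; Δv = 349×9.8×ln(3.97) = 3420.2×1.3787 ≈ 4715 m/s.
Stage 2: m₀ = 8,814 kg, m_f = 8,814 − 5,710 = 3,104 kg; Δv = 313×9.8×ln(2.84) = 3067.4×1.0436 ≈ 3201 m/s.
Stage 3: m₀ = 2,487 kg, m_f = 2,487 − 1,510 = 977 kg; Δv = 424×9.8×ln(2.546) = 4155.2×0.9343 ≈ 3882 m/s.
Total Δv = 4715 + 3201 + 3882 = 11798 m/s.

Δv ≈ 11800 m/s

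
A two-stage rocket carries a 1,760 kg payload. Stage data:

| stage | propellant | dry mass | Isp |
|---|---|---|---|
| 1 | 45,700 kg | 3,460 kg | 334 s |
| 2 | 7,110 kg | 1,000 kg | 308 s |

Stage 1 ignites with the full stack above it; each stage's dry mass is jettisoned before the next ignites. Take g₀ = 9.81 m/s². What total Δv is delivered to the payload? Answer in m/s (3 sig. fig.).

Ignition mass of stage 1 = 45,700+3,460 + 7,110+1,000 + 1,760 = 59,030 kg.
Stage 1: m₀ = 59,030 kg, m_f = 59,030 − 45,700 = 13,330 kg; Δv = 334×9.81×ln(4.428) = 3276.5×1.4880 ≈ 4876 m/s.
Stage 2: m₀ = 9,870 kg, m_f = 9,870 − 7,110 = 2,760 kg; Δv = 308×9.81×ln(3.576) = 3021.5×1.2743 ≈ 3850 m/s.
Total Δv = 4876 + 3850 = 8726 m/s.

Δv ≈ 8730 m/s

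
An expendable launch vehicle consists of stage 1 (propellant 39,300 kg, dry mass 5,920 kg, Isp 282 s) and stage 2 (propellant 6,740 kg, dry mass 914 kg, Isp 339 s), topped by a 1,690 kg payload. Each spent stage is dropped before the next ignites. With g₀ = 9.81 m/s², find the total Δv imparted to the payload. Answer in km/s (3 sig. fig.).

Δv ≈ 7.77 km/s

Ignition mass of stage 1 = 39,300+5,920 + 6,740+914 + 1,690 = 54,564 kg.
Stage 1: m₀ = 54,564 kg, m_f = 54,564 − 39,300 = 15,264 kg; Δv = 282×9.81×ln(3.575) = 2766.4×1.2739 ≈ 3524 m/s.
Stage 2: m₀ = 9,344 kg, m_f = 9,344 − 6,740 = 2,604 kg; Δv = 339×9.81×ln(3.588) = 3325.6×1.2777 ≈ 4249 m/s.
Total Δv = 3524 + 4249 = 7773 m/s.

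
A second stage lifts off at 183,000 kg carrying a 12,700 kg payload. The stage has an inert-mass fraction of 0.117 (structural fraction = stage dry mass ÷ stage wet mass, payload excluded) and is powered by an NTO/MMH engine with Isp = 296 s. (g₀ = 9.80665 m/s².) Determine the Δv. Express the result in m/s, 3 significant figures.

Δv ≈ 5010 m/s

Stage wet mass = m₀ − payload = 183,000 − 12,700 = 170,300 kg.
Stage dry mass = ε × stage wet mass = 0.117 × 170,300 = 19,925.1 kg.
Burnout mass m_f = stage dry + payload = 19,925.1 + 12,700 = 32,625.1 kg.
v_e = Isp · g₀ = 296 × 9.80665 = 2902.8 m/s.
Rocket equation: Δv = v_e · ln(183,000/32,625.1) = 2902.8 × ln(5.609) = 2902.8 × 1.7244 ≈ 5006 m/s.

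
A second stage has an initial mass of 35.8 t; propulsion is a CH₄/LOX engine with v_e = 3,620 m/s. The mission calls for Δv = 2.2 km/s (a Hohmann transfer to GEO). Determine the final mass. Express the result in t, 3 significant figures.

m₀/m_f = exp(Δv / v_e) = exp(2200 / 3620.0) = exp(0.6077) = 1.8363.
m_f = m₀ / 1.8363 = 35.8 / 1.8363 = 19.4957 t.

final mass ≈ 19.5 t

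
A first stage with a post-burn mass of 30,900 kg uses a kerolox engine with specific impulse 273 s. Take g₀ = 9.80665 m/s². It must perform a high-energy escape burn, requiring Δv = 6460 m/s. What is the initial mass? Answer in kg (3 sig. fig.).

initial mass ≈ 345000 kg

v_e = Isp · g₀ = 273 × 9.80665 = 2677.2 m/s.
m₀/m_f = exp(Δv / v_e) = exp(6460 / 2677.2) = exp(2.4130) = 11.1669.
m₀ = m_f × 11.1669 = 30,900 × 11.1669 = 345,057 kg.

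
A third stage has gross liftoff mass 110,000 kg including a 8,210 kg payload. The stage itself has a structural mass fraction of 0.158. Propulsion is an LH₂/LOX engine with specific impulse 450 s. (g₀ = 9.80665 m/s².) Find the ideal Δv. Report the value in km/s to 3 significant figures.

Stage wet mass = m₀ − payload = 110,000 − 8,210 = 101,790 kg.
Stage dry mass = ε × stage wet mass = 0.158 × 101,790 = 16,082.8 kg.
Burnout mass m_f = stage dry + payload = 16,082.8 + 8,210 = 24,292.8 kg.
v_e = Isp · g₀ = 450 × 9.80665 = 4413.0 m/s.
Δv = v_e · ln(110,000/24,292.8) = 4413.0 × ln(4.528) = 4413.0 × 1.5103 ≈ 6665 m/s.

Δv ≈ 6.66 km/s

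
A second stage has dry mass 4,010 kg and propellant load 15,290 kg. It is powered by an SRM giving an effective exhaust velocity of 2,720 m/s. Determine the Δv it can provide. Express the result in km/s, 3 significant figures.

Δv ≈ 4.27 km/s

m₀ = m_dry + m_prop = 4,010 + 15,290 = 19,300 kg.
From the ideal rocket equation, Δv = v_e · ln(m₀/m_f) = 2720.0 × ln(4.813) = 2720.0 × 1.5713 ≈ 4274.0 m/s.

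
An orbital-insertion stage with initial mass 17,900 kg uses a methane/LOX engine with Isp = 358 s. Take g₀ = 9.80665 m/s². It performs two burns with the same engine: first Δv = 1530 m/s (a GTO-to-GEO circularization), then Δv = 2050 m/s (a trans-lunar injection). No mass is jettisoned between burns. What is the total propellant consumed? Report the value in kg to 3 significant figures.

v_e = Isp · g₀ = 358 × 9.80665 = 3510.8 m/s.
After the first burn: m = 17900 × exp(−1530/3510.8) = 17900 × 0.64675 = 11,576.8 kg.
After the second burn: m = 11,576.8 × exp(−2050/3510.8) = 11,576.8 × 0.55771 = 6,456.5 kg.
Total propellant = m₀ − m_final = 17900 − 6,456.5 = 11,443.5 kg.

total propellant consumed ≈ 11400 kg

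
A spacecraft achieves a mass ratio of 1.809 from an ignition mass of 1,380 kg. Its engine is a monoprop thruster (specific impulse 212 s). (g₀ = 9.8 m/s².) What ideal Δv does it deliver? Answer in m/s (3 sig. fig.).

Δv ≈ 1230 m/s

v_e = Isp · g₀ = 212 × 9.8 = 2077.6 m/s.
Δv = v_e · ln(1.809) = 2077.6 × 0.5928 ≈ 1231.5 m/s.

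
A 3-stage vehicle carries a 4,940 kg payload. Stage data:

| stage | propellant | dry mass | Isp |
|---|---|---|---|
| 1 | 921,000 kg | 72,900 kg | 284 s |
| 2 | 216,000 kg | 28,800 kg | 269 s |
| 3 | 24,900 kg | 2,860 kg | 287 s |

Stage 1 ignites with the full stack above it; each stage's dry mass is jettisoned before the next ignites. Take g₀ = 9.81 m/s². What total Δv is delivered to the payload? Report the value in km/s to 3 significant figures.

Δv ≈ 11.6 km/s

Ignition mass of stage 1 = 921,000+72,900 + 216,000+28,800 + 24,900+2,860 + 4,940 = 1,271,400 kg.
Stage 1: m₀ = 1,271,400 kg, m_f = 1,271,400 − 921,000 = 350,400 kg; Δv = 284×9.81×ln(3.628) = 2786.0×1.2888 ≈ 3591 m/s.
Stage 2: m₀ = 277,500 kg, m_f = 277,500 − 216,000 = 61,500 kg; Δv = 269×9.81×ln(4.512) = 2638.9×1.5068 ≈ 3976 m/s.
Stage 3: m₀ = 32,700 kg, m_f = 32,700 − 24,900 = 7,800 kg; Δv = 287×9.81×ln(4.192) = 2815.5×1.4333 ≈ 4035 m/s.
Total Δv = 3591 + 3976 + 4035 = 11602 m/s.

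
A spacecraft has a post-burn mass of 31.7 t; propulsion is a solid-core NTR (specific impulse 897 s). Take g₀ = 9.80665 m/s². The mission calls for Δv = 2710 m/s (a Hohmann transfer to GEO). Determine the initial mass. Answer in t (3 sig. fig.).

v_e = Isp · g₀ = 897 × 9.80665 = 8796.6 m/s.
From the ideal rocket equation, m₀/m_f = exp(Δv / v_e) = exp(2710 / 8796.6) = exp(0.3081) = 1.3608.
m₀ = m_f × 1.3608 = 31.7 × 1.3608 = 43.1374 t.

initial mass ≈ 43.1 t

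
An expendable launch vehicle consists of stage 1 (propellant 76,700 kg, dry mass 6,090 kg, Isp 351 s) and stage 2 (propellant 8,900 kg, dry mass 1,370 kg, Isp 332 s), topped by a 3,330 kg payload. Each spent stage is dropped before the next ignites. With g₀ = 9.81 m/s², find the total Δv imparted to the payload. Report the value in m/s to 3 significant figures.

Ignition mass of stage 1 = 76,700+6,090 + 8,900+1,370 + 3,330 = 96,390 kg.
Stage 1: m₀ = 96,390 kg, m_f = 96,390 − 76,700 = 19,690 kg; Δv = 351×9.81×ln(4.895) = 3443.3×1.5883 ≈ 5469 m/s.
Stage 2: m₀ = 13,600 kg, m_f = 13,600 − 8,900 = 4,700 kg; Δv = 332×9.81×ln(2.894) = 3256.9×1.0625 ≈ 3461 m/s.
Total Δv = 5469 + 3461 = 8930 m/s.

Δv ≈ 8930 m/s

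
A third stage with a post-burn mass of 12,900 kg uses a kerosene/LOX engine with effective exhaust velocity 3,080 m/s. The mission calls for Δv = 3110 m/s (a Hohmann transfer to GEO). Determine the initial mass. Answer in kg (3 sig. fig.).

m₀/m_f = exp(Δv / v_e) = exp(3110 / 3080.0) = exp(1.0097) = 2.7449.
m₀ = m_f × 2.7449 = 12,900 × 2.7449 = 35,409.2 kg.

initial mass ≈ 35400 kg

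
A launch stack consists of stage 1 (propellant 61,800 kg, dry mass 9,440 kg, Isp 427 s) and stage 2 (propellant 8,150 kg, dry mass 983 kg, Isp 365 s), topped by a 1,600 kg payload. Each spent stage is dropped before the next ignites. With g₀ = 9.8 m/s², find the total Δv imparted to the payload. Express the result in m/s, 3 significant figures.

Δv ≈ 11000 m/s

Ignition mass of stage 1 = 61,800+9,440 + 8,150+983 + 1,600 = 81,973 kg.
Stage 1: m₀ = 81,973 kg, m_f = 81,973 − 61,800 = 20,173 kg; Δv = 427×9.8×ln(4.064) = 4184.6×1.4020 ≈ 5867 m/s.
Stage 2: m₀ = 10,733 kg, m_f = 10,733 − 8,150 = 2,583 kg; Δv = 365×9.8×ln(4.155) = 3577.0×1.4244 ≈ 5095 m/s.
Total Δv = 5867 + 5095 = 10962 m/s.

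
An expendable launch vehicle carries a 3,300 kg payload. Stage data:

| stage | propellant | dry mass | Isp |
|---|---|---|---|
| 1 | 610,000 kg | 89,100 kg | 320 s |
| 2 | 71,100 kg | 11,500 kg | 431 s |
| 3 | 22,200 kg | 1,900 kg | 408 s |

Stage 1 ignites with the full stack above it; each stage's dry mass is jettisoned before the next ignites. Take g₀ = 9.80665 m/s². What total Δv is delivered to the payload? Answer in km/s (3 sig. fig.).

Ignition mass of stage 1 = 610,000+89,100 + 71,100+11,500 + 22,200+1,900 + 3,300 = 809,100 kg.
Stage 1: m₀ = 809,100 kg, m_f = 809,100 − 610,000 = 199,100 kg; Δv = 320×9.80665×ln(4.064) = 3138.1×1.4021 ≈ 4400 m/s.
Stage 2: m₀ = 110,000 kg, m_f = 110,000 − 71,100 = 38,900 kg; Δv = 431×9.80665×ln(2.828) = 4226.7×1.0395 ≈ 4394 m/s.
Stage 3: m₀ = 27,400 kg, m_f = 27,400 − 22,200 = 5,200 kg; Δv = 408×9.80665×ln(5.269) = 4001.1×1.6619 ≈ 6649 m/s.
Total Δv = 4400 + 4394 + 6649 = 15443 m/s.

Δv ≈ 15.4 km/s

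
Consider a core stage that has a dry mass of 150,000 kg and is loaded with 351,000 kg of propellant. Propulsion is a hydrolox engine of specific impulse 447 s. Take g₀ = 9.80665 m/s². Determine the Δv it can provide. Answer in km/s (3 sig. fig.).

Δv ≈ 5.29 km/s

v_e = Isp · g₀ = 447 × 9.80665 = 4383.6 m/s.
m₀ = m_dry + m_prop = 150,000 + 351,000 = 501,000 kg.
Δv = v_e · ln(m₀/m_f) = 4383.6 × ln(3.34) = 4383.6 × 1.2060 ≈ 5286.5 m/s.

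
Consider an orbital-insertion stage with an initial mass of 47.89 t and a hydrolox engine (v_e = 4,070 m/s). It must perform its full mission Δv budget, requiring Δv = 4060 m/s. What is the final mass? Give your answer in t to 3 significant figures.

final mass ≈ 17.7 t

m₀/m_f = exp(Δv / v_e) = exp(4060 / 4070.0) = exp(0.9975) = 2.7116.
m_f = m₀ / 2.7116 = 47.89 / 2.7116 = 17.6612 t.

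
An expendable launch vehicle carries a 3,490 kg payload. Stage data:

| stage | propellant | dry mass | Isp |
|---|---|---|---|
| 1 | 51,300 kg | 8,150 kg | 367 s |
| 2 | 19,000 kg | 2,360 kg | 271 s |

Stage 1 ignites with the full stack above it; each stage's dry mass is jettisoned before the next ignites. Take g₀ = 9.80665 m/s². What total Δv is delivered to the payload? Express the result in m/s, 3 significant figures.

Ignition mass of stage 1 = 51,300+8,150 + 19,000+2,360 + 3,490 = 84,300 kg.
Stage 1: m₀ = 84,300 kg, m_f = 84,300 − 51,300 = 33,000 kg; Δv = 367×9.80665×ln(2.555) = 3599.0×0.9379 ≈ 3375 m/s.
Stage 2: m₀ = 24,850 kg, m_f = 24,850 − 19,000 = 5,850 kg; Δv = 271×9.80665×ln(4.248) = 2657.6×1.4464 ≈ 3844 m/s.
Total Δv = 3375 + 3844 = 7219 m/s.

Δv ≈ 7220 m/s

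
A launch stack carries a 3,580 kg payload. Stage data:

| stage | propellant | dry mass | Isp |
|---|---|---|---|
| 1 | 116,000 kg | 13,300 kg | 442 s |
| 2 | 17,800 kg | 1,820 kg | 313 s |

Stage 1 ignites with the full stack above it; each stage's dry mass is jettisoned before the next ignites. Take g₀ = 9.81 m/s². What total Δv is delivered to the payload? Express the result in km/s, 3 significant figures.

Δv ≈ 10.7 km/s

Ignition mass of stage 1 = 116,000+13,300 + 17,800+1,820 + 3,580 = 152,500 kg.
Stage 1: m₀ = 152,500 kg, m_f = 152,500 − 116,000 = 36,500 kg; Δv = 442×9.81×ln(4.178) = 4336.0×1.4299 ≈ 6200 m/s.
Stage 2: m₀ = 23,200 kg, m_f = 23,200 − 17,800 = 5,400 kg; Δv = 313×9.81×ln(4.296) = 3070.5×1.4578 ≈ 4476 m/s.
Total Δv = 6200 + 4476 = 10676 m/s.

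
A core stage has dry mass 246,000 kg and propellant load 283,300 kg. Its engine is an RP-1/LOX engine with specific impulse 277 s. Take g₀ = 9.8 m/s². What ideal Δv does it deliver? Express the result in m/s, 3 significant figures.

v_e = Isp · g₀ = 277 × 9.8 = 2714.6 m/s.
m₀ = m_dry + m_prop = 246,000 + 283,300 = 529,300 kg.
From the ideal rocket equation, Δv = v_e · ln(m₀/m_f) = 2714.6 × ln(2.152) = 2714.6 × 0.7662 ≈ 2080.0 m/s.

Δv ≈ 2080 m/s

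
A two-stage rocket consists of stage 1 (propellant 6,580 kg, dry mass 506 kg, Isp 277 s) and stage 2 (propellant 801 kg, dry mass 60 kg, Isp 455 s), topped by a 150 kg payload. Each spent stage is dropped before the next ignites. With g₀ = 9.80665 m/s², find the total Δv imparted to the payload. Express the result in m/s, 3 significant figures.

Δv ≈ 11600 m/s

Ignition mass of stage 1 = 6,580+506 + 801+60 + 150 = 8,097 kg.
Stage 1: m₀ = 8,097 kg, m_f = 8,097 − 6,580 = 1,517 kg; Δv = 277×9.80665×ln(5.338) = 2716.4×1.6748 ≈ 4549 m/s.
Stage 2: m₀ = 1,011 kg, m_f = 1,011 − 801 = 210 kg; Δv = 455×9.80665×ln(4.814) = 4462.0×1.5716 ≈ 7012 m/s.
Total Δv = 4549 + 7012 = 11561 m/s.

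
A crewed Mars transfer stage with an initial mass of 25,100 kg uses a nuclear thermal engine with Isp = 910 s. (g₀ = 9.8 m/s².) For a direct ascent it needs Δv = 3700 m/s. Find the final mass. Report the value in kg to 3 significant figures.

v_e = Isp · g₀ = 910 × 9.8 = 8918.0 m/s.
m₀/m_f = exp(Δv / v_e) = exp(3700 / 8918.0) = exp(0.4149) = 1.5142.
m_f = m₀ / 1.5142 = 25,100 / 1.5142 = 16,576.4 kg.

final mass ≈ 16600 kg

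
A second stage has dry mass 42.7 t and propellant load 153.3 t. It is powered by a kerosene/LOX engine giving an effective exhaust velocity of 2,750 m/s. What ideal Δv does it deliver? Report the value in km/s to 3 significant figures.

m₀ = m_dry + m_prop = 42.7 + 153.3 = 196 t.
By the Tsiolkovsky rocket equation, Δv = v_e · ln(m₀/m_f) = 2750.0 × ln(4.59) = 2750.0 × 1.5239 ≈ 4190.8 m/s.

Δv ≈ 4.19 km/s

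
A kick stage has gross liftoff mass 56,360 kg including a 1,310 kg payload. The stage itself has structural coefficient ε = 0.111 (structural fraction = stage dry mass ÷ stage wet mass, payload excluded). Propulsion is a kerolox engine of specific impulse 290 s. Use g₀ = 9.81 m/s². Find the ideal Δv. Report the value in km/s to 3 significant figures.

Δv ≈ 5.77 km/s

Stage wet mass = m₀ − payload = 56,360 − 1,310 = 55,050 kg.
Stage dry mass = ε × stage wet mass = 0.111 × 55,050 = 6,110.55 kg.
Burnout mass m_f = stage dry + payload = 6,110.55 + 1,310 = 7,420.55 kg.
v_e = Isp · g₀ = 290 × 9.81 = 2844.9 m/s.
Δv = v_e · ln(56,360/7,420.55) = 2844.9 × ln(7.595) = 2844.9 × 2.0275 ≈ 5768 m/s.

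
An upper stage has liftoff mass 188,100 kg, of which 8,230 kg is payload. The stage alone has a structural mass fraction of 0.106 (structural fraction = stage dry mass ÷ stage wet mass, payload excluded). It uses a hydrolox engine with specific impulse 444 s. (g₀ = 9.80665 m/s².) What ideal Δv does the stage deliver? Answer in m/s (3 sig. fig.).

Δv ≈ 8400 m/s

Stage wet mass = m₀ − payload = 188,100 − 8,230 = 179,870 kg.
Stage dry mass = ε × stage wet mass = 0.106 × 179,870 = 19,066.2 kg.
Burnout mass m_f = stage dry + payload = 19,066.2 + 8,230 = 27,296.2 kg.
v_e = Isp · g₀ = 444 × 9.80665 = 4354.2 m/s.
Δv = v_e · ln(188,100/27,296.2) = 4354.2 × ln(6.891) = 4354.2 × 1.9302 ≈ 8404 m/s.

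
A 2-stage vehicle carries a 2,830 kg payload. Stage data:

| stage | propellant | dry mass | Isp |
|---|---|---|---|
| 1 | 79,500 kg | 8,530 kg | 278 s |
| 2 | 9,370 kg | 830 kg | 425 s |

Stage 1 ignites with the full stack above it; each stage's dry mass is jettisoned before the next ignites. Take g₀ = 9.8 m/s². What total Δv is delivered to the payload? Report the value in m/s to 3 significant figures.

Δv ≈ 9500 m/s

Ignition mass of stage 1 = 79,500+8,530 + 9,370+830 + 2,830 = 101,060 kg.
Stage 1: m₀ = 101,060 kg, m_f = 101,060 − 79,500 = 21,560 kg; Δv = 278×9.8×ln(4.687) = 2724.4×1.5449 ≈ 4209 m/s.
Stage 2: m₀ = 13,030 kg, m_f = 13,030 − 9,370 = 3,660 kg; Δv = 425×9.8×ln(3.56) = 4165.0×1.2698 ≈ 5289 m/s.
Total Δv = 4209 + 5289 = 9498 m/s.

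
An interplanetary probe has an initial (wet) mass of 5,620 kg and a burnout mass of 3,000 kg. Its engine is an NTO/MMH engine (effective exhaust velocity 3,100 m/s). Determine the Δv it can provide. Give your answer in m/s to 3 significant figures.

Δv ≈ 1950 m/s

Δv = v_e · ln(m₀/m_f) = 3100.0 × ln(1.873) = 3100.0 × 0.6277 ≈ 1945.9 m/s.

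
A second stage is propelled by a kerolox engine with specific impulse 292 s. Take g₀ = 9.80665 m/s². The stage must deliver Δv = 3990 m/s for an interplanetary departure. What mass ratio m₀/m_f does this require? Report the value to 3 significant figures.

v_e = Isp · g₀ = 292 × 9.80665 = 2863.5 m/s.
m₀/m_f = exp(Δv / v_e) = exp(3990 / 2863.5) = exp(1.3934) = 4.0284.

mass ratio ≈ 4.03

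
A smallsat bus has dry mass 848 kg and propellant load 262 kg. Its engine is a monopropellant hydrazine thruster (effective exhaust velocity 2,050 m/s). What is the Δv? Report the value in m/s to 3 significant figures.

m₀ = m_dry + m_prop = 848 + 262 = 1,110 kg.
Δv = v_e · ln(m₀/m_f) = 2050.0 × ln(1.309) = 2050.0 × 0.2692 ≈ 551.9 m/s.

Δv ≈ 552 m/s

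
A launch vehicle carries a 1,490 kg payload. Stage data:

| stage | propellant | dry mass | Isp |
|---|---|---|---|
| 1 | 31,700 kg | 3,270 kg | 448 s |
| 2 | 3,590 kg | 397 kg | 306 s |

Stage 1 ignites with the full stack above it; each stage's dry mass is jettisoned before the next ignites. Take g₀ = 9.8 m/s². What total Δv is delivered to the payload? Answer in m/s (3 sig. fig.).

Ignition mass of stage 1 = 31,700+3,270 + 3,590+397 + 1,490 = 40,447 kg.
Stage 1: m₀ = 40,447 kg, m_f = 40,447 − 31,700 = 8,747 kg; Δv = 448×9.8×ln(4.624) = 4390.4×1.5313 ≈ 6723 m/s.
Stage 2: m₀ = 5,477 kg, m_f = 5,477 − 3,590 = 1,887 kg; Δv = 306×9.8×ln(2.902) = 2998.8×1.0656 ≈ 3195 m/s.
Total Δv = 6723 + 3195 = 9918 m/s.

Δv ≈ 9920 m/s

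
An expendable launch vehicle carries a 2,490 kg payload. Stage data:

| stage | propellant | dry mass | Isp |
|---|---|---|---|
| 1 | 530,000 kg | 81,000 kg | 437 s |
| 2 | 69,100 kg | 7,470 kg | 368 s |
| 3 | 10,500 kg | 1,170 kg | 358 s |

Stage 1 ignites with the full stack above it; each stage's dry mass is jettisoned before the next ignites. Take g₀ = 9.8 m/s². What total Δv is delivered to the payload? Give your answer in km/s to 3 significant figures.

Δv ≈ 15.9 km/s

Ignition mass of stage 1 = 530,000+81,000 + 69,100+7,470 + 10,500+1,170 + 2,490 = 701,730 kg.
Stage 1: m₀ = 701,730 kg, m_f = 701,730 − 530,000 = 171,730 kg; Δv = 437×9.8×ln(4.086) = 4282.6×1.4076 ≈ 6028 m/s.
Stage 2: m₀ = 90,730 kg, m_f = 90,730 − 69,100 = 21,630 kg; Δv = 368×9.8×ln(4.195) = 3606.4×1.4338 ≈ 5171 m/s.
Stage 3: m₀ = 14,160 kg, m_f = 14,160 − 10,500 = 3,660 kg; Δv = 358×9.8×ln(3.869) = 3508.4×1.3530 ≈ 4747 m/s.
Total Δv = 6028 + 5171 + 4747 = 15946 m/s.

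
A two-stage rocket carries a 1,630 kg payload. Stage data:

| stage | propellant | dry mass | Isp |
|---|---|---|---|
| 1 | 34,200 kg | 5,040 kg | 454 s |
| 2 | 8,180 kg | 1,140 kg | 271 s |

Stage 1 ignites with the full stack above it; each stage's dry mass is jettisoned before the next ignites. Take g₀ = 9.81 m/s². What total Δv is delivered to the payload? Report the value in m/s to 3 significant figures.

Ignition mass of stage 1 = 34,200+5,040 + 8,180+1,140 + 1,630 = 50,190 kg.
Stage 1: m₀ = 50,190 kg, m_f = 50,190 − 34,200 = 15,990 kg; Δv = 454×9.81×ln(3.139) = 4453.7×1.1439 ≈ 5094 m/s.
Stage 2: m₀ = 10,950 kg, m_f = 10,950 − 8,180 = 2,770 kg; Δv = 271×9.81×ln(3.953) = 2658.5×1.3745 ≈ 3654 m/s.
Total Δv = 5094 + 3654 = 8748 m/s.

Δv ≈ 8750 m/s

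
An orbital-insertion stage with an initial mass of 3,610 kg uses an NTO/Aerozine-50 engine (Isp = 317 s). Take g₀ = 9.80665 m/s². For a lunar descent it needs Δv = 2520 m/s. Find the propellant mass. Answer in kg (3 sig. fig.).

propellant mass ≈ 2010 kg

v_e = Isp · g₀ = 317 × 9.80665 = 3108.7 m/s.
m₀/m_f = exp(Δv / v_e) = exp(2520 / 3108.7) = exp(0.8106) = 2.2493.
m_f = 3,610 / 2.2493 = 1,604.94 kg, so propellant = m₀ − m_f = 3,610 − 1,604.94 = 2,005.06 kg.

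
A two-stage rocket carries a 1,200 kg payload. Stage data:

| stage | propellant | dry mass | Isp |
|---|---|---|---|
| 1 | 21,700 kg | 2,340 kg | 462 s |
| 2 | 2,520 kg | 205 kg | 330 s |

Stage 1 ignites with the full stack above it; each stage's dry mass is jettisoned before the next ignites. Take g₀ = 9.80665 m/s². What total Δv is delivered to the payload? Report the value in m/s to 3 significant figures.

Δv ≈ 10100 m/s

Ignition mass of stage 1 = 21,700+2,340 + 2,520+205 + 1,200 = 27,965 kg.
Stage 1: m₀ = 27,965 kg, m_f = 27,965 − 21,700 = 6,265 kg; Δv = 462×9.80665×ln(4.464) = 4530.7×1.4960 ≈ 6778 m/s.
Stage 2: m₀ = 3,925 kg, m_f = 3,925 − 2,520 = 1,405 kg; Δv = 330×9.80665×ln(2.794) = 3236.2×1.0273 ≈ 3325 m/s.
Total Δv = 6778 + 3325 = 10103 m/s.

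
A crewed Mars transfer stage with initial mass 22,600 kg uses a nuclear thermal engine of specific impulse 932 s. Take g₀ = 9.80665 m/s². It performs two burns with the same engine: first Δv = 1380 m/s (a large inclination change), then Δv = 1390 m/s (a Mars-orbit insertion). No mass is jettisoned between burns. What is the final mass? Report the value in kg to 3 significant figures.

final mass ≈ 16700 kg

v_e = Isp · g₀ = 932 × 9.80665 = 9139.8 m/s.
After the first burn: m = 22600 × exp(−1380/9139.8) = 22600 × 0.85986 = 19,432.8 kg.
After the second burn: m = 19,432.8 × exp(−1390/9139.8) = 19,432.8 × 0.85892 = 16,691.2 kg.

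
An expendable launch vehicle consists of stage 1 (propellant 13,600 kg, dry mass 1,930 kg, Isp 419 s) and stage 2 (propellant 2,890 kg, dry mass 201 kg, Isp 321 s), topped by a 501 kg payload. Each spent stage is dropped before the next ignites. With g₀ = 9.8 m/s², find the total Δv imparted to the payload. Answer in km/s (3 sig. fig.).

Δv ≈ 10.2 km/s

Ignition mass of stage 1 = 13,600+1,930 + 2,890+201 + 501 = 19,122 kg.
Stage 1: m₀ = 19,122 kg, m_f = 19,122 − 13,600 = 5,522 kg; Δv = 419×9.8×ln(3.463) = 4106.2×1.2421 ≈ 5100 m/s.
Stage 2: m₀ = 3,592 kg, m_f = 3,592 − 2,890 = 702 kg; Δv = 321×9.8×ln(5.117) = 3145.8×1.6325 ≈ 5136 m/s.
Total Δv = 5100 + 5136 = 10236 m/s.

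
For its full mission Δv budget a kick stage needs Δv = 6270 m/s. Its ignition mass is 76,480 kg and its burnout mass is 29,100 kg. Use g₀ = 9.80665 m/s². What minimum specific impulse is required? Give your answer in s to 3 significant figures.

Isp ≈ 662 s

ln(m₀/m_f) = ln(76480/29100) = ln(2.628) = 0.9663.
Using Δv = v_e ln(m₀/m_f): v_e = Δv / ln(m₀/m_f) = 6270 / 0.9663 = 6488.7 m/s.
Isp = v_e / g₀ = 6488.7 / 9.80665 = 661.7 s.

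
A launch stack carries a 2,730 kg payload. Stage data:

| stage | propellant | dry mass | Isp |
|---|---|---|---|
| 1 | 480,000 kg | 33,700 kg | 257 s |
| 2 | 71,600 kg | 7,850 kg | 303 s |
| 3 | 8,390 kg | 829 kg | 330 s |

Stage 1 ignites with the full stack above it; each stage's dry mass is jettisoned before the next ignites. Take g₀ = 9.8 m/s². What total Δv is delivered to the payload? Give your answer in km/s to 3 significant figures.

Ignition mass of stage 1 = 480,000+33,700 + 71,600+7,850 + 8,390+829 + 2,730 = 605,099 kg.
Stage 1: m₀ = 605,099 kg, m_f = 605,099 − 480,000 = 125,099 kg; Δv = 257×9.8×ln(4.837) = 2518.6×1.5763 ≈ 3970 m/s.
Stage 2: m₀ = 91,399 kg, m_f = 91,399 − 71,600 = 19,799 kg; Δv = 303×9.8×ln(4.616) = 2969.4×1.5296 ≈ 4542 m/s.
Stage 3: m₀ = 11,949 kg, m_f = 11,949 − 8,390 = 3,559 kg; Δv = 330×9.8×ln(3.357) = 3234.0×1.2112 ≈ 3917 m/s.
Total Δv = 3970 + 4542 + 3917 = 12429 m/s.

Δv ≈ 12.4 km/s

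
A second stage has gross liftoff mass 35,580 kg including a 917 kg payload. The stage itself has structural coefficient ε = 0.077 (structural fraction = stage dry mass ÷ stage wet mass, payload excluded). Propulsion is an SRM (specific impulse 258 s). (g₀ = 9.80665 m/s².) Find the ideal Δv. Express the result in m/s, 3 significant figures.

Δv ≈ 5810 m/s

Stage wet mass = m₀ − payload = 35,580 − 917 = 34,663 kg.
Stage dry mass = ε × stage wet mass = 0.077 × 34,663 = 2,669.05 kg.
Burnout mass m_f = stage dry + payload = 2,669.05 + 917 = 3,586.05 kg.
v_e = Isp · g₀ = 258 × 9.80665 = 2530.1 m/s.
Using Δv = v_e ln(m₀/m_f): Δv = v_e · ln(35,580/3,586.05) = 2530.1 × ln(9.922) = 2530.1 × 2.2947 ≈ 5806 m/s.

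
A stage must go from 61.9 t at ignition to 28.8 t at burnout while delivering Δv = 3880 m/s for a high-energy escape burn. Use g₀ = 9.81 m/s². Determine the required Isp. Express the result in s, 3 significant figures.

ln(m₀/m_f) = ln(61900/28800) = ln(2.149) = 0.7651.
Rocket equation: v_e = Δv / ln(m₀/m_f) = 3880 / 0.7651 = 5070.9 m/s.
Isp = v_e / g₀ = 5070.9 / 9.81 = 516.9 s.

Isp ≈ 517 s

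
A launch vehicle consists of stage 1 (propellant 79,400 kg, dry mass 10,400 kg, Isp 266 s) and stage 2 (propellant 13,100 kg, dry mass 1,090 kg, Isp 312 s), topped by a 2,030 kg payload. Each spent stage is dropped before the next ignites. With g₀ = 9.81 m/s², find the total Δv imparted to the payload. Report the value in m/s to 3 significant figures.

Ignition mass of stage 1 = 79,400+10,400 + 13,100+1,090 + 2,030 = 106,020 kg.
Stage 1: m₀ = 106,020 kg, m_f = 106,020 − 79,400 = 26,620 kg; Δv = 266×9.81×ln(3.983) = 2609.5×1.3820 ≈ 3606 m/s.
Stage 2: m₀ = 16,220 kg, m_f = 16,220 − 13,100 = 3,120 kg; Δv = 312×9.81×ln(5.199) = 3060.7×1.6484 ≈ 5045 m/s.
Total Δv = 3606 + 5045 = 8651 m/s.

Δv ≈ 8650 m/s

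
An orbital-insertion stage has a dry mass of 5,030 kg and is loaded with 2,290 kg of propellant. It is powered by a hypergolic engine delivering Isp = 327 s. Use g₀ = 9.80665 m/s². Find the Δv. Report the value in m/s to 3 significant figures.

Δv ≈ 1200 m/s

v_e = Isp · g₀ = 327 × 9.80665 = 3206.8 m/s.
m₀ = m_dry + m_prop = 5,030 + 2,290 = 7,320 kg.
Δv = v_e · ln(m₀/m_f) = 3206.8 × ln(1.455) = 3206.8 × 0.3752 ≈ 1203.2 m/s.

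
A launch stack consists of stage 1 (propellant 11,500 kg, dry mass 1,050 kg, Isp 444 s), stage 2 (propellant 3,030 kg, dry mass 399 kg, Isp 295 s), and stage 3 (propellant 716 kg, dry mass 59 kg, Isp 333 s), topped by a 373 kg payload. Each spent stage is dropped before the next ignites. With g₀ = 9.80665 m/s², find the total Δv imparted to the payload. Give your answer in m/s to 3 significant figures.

Δv ≈ 11200 m/s

Ignition mass of stage 1 = 11,500+1,050 + 3,030+399 + 716+59 + 373 = 17,127 kg.
Stage 1: m₀ = 17,127 kg, m_f = 17,127 − 11,500 = 5,627 kg; Δv = 444×9.80665×ln(3.044) = 4354.2×1.1131 ≈ 4847 m/s.
Stage 2: m₀ = 4,577 kg, m_f = 4,577 − 3,030 = 1,547 kg; Δv = 295×9.80665×ln(2.959) = 2893.0×1.0847 ≈ 3138 m/s.
Stage 3: m₀ = 1,148 kg, m_f = 1,148 − 716 = 432 kg; Δv = 333×9.80665×ln(2.657) = 3265.6×0.9774 ≈ 3192 m/s.
Total Δv = 4847 + 3138 + 3192 = 11177 m/s.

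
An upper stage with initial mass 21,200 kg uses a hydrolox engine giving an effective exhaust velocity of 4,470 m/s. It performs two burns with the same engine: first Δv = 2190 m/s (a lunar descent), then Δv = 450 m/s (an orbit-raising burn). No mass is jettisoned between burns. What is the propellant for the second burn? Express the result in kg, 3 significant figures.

propellant for the second burn ≈ 1240 kg

After the first burn: m = 21200 × exp(−2190/4470.0) = 21200 × 0.61267 = 12,988.6 kg.
After the second burn: m = 12,988.6 × exp(−450/4470.0) = 12,988.6 × 0.90423 = 11,744.7 kg.
Second-burn propellant = 12,988.6 − 11,744.7 = 1,243.9 kg.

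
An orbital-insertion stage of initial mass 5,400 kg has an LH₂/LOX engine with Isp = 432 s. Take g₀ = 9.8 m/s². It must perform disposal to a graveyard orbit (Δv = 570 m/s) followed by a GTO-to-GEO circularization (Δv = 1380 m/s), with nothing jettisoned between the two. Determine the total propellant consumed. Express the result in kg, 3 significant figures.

total propellant consumed ≈ 1990 kg

v_e = Isp · g₀ = 432 × 9.8 = 4233.6 m/s.
After the first burn: m = 5400 × exp(−570/4233.6) = 5400 × 0.87403 = 4,719.76 kg.
After the second burn: m = 4,719.76 × exp(−1380/4233.6) = 4,719.76 × 0.72183 = 3,406.86 kg.
Total propellant = m₀ − m_final = 5400 − 3,406.86 = 1,993.14 kg.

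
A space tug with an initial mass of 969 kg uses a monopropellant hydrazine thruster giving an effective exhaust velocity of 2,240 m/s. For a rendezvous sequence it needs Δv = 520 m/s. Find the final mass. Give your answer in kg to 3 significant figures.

final mass ≈ 768 kg

Using Δv = v_e ln(m₀/m_f): m₀/m_f = exp(Δv / v_e) = exp(520 / 2240.0) = exp(0.2321) = 1.2613.
m_f = m₀ / 1.2613 = 969 / 1.2613 = 768.255 kg.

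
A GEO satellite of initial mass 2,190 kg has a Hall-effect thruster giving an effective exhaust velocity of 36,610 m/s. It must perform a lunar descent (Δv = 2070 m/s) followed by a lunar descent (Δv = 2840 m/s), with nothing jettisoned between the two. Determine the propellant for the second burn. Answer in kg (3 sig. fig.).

After the first burn: m = 2190 × exp(−2070/36610.0) = 2190 × 0.94503 = 2,069.62 kg.
After the second burn: m = 2,069.62 × exp(−2840/36610.0) = 2,069.62 × 0.92536 = 1,915.14 kg.
Second-burn propellant = 2,069.62 − 1,915.14 = 154.48 kg.

propellant for the second burn ≈ 154 kg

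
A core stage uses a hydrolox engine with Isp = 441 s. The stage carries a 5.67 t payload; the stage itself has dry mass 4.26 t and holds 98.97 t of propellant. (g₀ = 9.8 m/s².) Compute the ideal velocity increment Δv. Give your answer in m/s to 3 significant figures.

Δv ≈ 10400 m/s

v_e = Isp · g₀ = 441 × 9.8 = 4321.8 m/s.
m₀ = payload + dry + propellant = 5.67 + 4.26 + 98.97 = 108.9 t.
m_f = payload + dry = 5.67 + 4.26 = 9.93 t.
By the Tsiolkovsky rocket equation, Δv = v_e · ln(m₀/m_f) = 4321.8 × ln(10.97) = 4321.8 × 2.3949 ≈ 10350.1 m/s.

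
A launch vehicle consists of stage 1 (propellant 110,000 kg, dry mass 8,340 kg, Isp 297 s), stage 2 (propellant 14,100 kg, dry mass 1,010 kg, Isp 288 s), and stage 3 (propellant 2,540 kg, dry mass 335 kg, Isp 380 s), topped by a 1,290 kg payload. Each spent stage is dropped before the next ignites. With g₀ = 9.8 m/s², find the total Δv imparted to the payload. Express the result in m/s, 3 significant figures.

Δv ≈ 11900 m/s

Ignition mass of stage 1 = 110,000+8,340 + 14,100+1,010 + 2,540+335 + 1,290 = 137,615 kg.
Stage 1: m₀ = 137,615 kg, m_f = 137,615 − 110,000 = 27,615 kg; Δv = 297×9.8×ln(4.983) = 2910.6×1.6061 ≈ 4675 m/s.
Stage 2: m₀ = 19,275 kg, m_f = 19,275 − 14,100 = 5,175 kg; Δv = 288×9.8×ln(3.725) = 2822.4×1.3150 ≈ 3711 m/s.
Stage 3: m₀ = 4,165 kg, m_f = 4,165 − 2,540 = 1,625 kg; Δv = 380×9.8×ln(2.563) = 3724.0×0.9412 ≈ 3505 m/s.
Total Δv = 4675 + 3711 + 3505 = 11891 m/s.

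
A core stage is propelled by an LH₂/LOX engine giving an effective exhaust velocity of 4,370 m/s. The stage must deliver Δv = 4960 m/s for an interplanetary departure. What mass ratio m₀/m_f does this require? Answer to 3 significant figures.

From the ideal rocket equation, m₀/m_f = exp(Δv / v_e) = exp(4960 / 4370.0) = exp(1.1350) = 3.1112.

mass ratio ≈ 3.11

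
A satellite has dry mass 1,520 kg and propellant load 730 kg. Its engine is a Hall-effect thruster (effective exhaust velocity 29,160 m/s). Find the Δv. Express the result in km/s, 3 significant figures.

Δv ≈ 11.4 km/s

m₀ = m_dry + m_prop = 1,520 + 730 = 2,250 kg.
Rocket equation: Δv = v_e · ln(m₀/m_f) = 29160.0 × ln(1.48) = 29160.0 × 0.3922 ≈ 11437.1 m/s.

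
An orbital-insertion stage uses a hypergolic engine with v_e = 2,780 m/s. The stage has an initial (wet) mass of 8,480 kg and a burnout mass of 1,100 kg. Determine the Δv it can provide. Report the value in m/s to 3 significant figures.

Δv = v_e · ln(m₀/m_f) = 2780.0 × ln(7.709) = 2780.0 × 2.0424 ≈ 5677.9 m/s.

Δv ≈ 5680 m/s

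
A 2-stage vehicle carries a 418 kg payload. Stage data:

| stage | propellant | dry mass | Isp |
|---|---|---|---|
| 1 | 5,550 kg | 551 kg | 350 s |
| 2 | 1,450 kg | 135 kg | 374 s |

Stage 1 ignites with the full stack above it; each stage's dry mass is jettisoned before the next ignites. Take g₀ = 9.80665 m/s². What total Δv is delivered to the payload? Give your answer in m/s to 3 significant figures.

Ignition mass of stage 1 = 5,550+551 + 1,450+135 + 418 = 8,104 kg.
Stage 1: m₀ = 8,104 kg, m_f = 8,104 − 5,550 = 2,554 kg; Δv = 350×9.80665×ln(3.173) = 3432.3×1.1547 ≈ 3963 m/s.
Stage 2: m₀ = 2,003 kg, m_f = 2,003 − 1,450 = 553 kg; Δv = 374×9.80665×ln(3.622) = 3667.7×1.2870 ≈ 4720 m/s.
Total Δv = 3963 + 4720 = 8683 m/s.

Δv ≈ 8680 m/s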